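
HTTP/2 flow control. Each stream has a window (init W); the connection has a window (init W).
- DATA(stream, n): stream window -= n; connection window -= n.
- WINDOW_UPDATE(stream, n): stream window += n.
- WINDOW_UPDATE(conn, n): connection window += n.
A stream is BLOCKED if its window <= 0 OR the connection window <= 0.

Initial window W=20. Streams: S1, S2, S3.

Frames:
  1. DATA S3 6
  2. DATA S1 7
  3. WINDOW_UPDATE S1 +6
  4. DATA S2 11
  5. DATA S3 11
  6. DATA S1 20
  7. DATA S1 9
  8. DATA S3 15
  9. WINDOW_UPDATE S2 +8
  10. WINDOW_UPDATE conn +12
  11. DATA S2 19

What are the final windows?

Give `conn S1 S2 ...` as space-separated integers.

Answer: -66 -10 -2 -12

Derivation:
Op 1: conn=14 S1=20 S2=20 S3=14 blocked=[]
Op 2: conn=7 S1=13 S2=20 S3=14 blocked=[]
Op 3: conn=7 S1=19 S2=20 S3=14 blocked=[]
Op 4: conn=-4 S1=19 S2=9 S3=14 blocked=[1, 2, 3]
Op 5: conn=-15 S1=19 S2=9 S3=3 blocked=[1, 2, 3]
Op 6: conn=-35 S1=-1 S2=9 S3=3 blocked=[1, 2, 3]
Op 7: conn=-44 S1=-10 S2=9 S3=3 blocked=[1, 2, 3]
Op 8: conn=-59 S1=-10 S2=9 S3=-12 blocked=[1, 2, 3]
Op 9: conn=-59 S1=-10 S2=17 S3=-12 blocked=[1, 2, 3]
Op 10: conn=-47 S1=-10 S2=17 S3=-12 blocked=[1, 2, 3]
Op 11: conn=-66 S1=-10 S2=-2 S3=-12 blocked=[1, 2, 3]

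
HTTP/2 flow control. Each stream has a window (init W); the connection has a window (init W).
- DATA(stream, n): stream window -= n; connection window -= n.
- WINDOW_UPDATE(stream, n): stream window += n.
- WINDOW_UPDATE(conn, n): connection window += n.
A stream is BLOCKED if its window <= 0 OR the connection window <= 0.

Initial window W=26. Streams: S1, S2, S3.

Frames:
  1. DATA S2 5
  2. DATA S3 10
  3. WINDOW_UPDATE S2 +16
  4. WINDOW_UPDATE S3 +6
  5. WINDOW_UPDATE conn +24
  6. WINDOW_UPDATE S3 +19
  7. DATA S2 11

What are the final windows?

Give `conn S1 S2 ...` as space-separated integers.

Answer: 24 26 26 41

Derivation:
Op 1: conn=21 S1=26 S2=21 S3=26 blocked=[]
Op 2: conn=11 S1=26 S2=21 S3=16 blocked=[]
Op 3: conn=11 S1=26 S2=37 S3=16 blocked=[]
Op 4: conn=11 S1=26 S2=37 S3=22 blocked=[]
Op 5: conn=35 S1=26 S2=37 S3=22 blocked=[]
Op 6: conn=35 S1=26 S2=37 S3=41 blocked=[]
Op 7: conn=24 S1=26 S2=26 S3=41 blocked=[]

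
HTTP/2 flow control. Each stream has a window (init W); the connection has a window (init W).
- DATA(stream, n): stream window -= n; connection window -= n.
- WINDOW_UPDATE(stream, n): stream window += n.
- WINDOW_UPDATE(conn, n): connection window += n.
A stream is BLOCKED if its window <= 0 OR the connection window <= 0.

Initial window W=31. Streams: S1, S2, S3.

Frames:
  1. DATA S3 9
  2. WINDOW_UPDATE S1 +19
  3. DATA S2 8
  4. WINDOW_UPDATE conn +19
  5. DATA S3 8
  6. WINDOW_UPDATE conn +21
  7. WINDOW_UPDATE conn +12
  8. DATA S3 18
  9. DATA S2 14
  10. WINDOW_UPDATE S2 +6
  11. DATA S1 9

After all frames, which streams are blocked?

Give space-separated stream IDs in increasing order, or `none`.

Op 1: conn=22 S1=31 S2=31 S3=22 blocked=[]
Op 2: conn=22 S1=50 S2=31 S3=22 blocked=[]
Op 3: conn=14 S1=50 S2=23 S3=22 blocked=[]
Op 4: conn=33 S1=50 S2=23 S3=22 blocked=[]
Op 5: conn=25 S1=50 S2=23 S3=14 blocked=[]
Op 6: conn=46 S1=50 S2=23 S3=14 blocked=[]
Op 7: conn=58 S1=50 S2=23 S3=14 blocked=[]
Op 8: conn=40 S1=50 S2=23 S3=-4 blocked=[3]
Op 9: conn=26 S1=50 S2=9 S3=-4 blocked=[3]
Op 10: conn=26 S1=50 S2=15 S3=-4 blocked=[3]
Op 11: conn=17 S1=41 S2=15 S3=-4 blocked=[3]

Answer: S3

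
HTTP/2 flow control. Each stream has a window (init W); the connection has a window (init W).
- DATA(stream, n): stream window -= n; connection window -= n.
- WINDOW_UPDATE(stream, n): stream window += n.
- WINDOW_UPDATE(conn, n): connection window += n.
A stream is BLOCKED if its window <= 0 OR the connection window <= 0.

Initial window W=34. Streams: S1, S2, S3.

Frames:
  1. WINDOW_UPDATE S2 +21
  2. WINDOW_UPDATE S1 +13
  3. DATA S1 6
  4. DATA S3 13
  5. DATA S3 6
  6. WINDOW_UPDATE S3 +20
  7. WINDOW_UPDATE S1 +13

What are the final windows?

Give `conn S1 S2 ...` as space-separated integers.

Answer: 9 54 55 35

Derivation:
Op 1: conn=34 S1=34 S2=55 S3=34 blocked=[]
Op 2: conn=34 S1=47 S2=55 S3=34 blocked=[]
Op 3: conn=28 S1=41 S2=55 S3=34 blocked=[]
Op 4: conn=15 S1=41 S2=55 S3=21 blocked=[]
Op 5: conn=9 S1=41 S2=55 S3=15 blocked=[]
Op 6: conn=9 S1=41 S2=55 S3=35 blocked=[]
Op 7: conn=9 S1=54 S2=55 S3=35 blocked=[]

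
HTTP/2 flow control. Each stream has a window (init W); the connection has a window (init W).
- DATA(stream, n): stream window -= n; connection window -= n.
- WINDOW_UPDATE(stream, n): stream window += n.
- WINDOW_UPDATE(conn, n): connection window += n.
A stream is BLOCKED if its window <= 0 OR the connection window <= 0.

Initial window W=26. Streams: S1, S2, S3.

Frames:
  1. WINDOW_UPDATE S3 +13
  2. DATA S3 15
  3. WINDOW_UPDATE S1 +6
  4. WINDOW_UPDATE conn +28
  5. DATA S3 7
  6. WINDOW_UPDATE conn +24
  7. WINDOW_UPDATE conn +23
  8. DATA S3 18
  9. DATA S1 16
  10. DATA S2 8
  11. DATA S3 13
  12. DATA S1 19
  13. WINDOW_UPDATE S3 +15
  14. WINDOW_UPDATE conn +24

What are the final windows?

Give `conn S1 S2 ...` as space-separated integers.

Op 1: conn=26 S1=26 S2=26 S3=39 blocked=[]
Op 2: conn=11 S1=26 S2=26 S3=24 blocked=[]
Op 3: conn=11 S1=32 S2=26 S3=24 blocked=[]
Op 4: conn=39 S1=32 S2=26 S3=24 blocked=[]
Op 5: conn=32 S1=32 S2=26 S3=17 blocked=[]
Op 6: conn=56 S1=32 S2=26 S3=17 blocked=[]
Op 7: conn=79 S1=32 S2=26 S3=17 blocked=[]
Op 8: conn=61 S1=32 S2=26 S3=-1 blocked=[3]
Op 9: conn=45 S1=16 S2=26 S3=-1 blocked=[3]
Op 10: conn=37 S1=16 S2=18 S3=-1 blocked=[3]
Op 11: conn=24 S1=16 S2=18 S3=-14 blocked=[3]
Op 12: conn=5 S1=-3 S2=18 S3=-14 blocked=[1, 3]
Op 13: conn=5 S1=-3 S2=18 S3=1 blocked=[1]
Op 14: conn=29 S1=-3 S2=18 S3=1 blocked=[1]

Answer: 29 -3 18 1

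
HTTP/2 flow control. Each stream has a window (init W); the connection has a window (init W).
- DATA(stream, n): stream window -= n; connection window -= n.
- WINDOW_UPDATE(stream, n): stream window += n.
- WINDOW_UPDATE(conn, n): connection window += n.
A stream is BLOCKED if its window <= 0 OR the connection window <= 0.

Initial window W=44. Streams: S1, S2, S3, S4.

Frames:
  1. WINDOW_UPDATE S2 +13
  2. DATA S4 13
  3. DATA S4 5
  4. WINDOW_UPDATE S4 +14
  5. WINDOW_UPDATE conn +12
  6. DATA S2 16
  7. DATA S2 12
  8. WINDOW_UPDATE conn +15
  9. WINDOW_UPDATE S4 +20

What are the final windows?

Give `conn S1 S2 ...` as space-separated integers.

Answer: 25 44 29 44 60

Derivation:
Op 1: conn=44 S1=44 S2=57 S3=44 S4=44 blocked=[]
Op 2: conn=31 S1=44 S2=57 S3=44 S4=31 blocked=[]
Op 3: conn=26 S1=44 S2=57 S3=44 S4=26 blocked=[]
Op 4: conn=26 S1=44 S2=57 S3=44 S4=40 blocked=[]
Op 5: conn=38 S1=44 S2=57 S3=44 S4=40 blocked=[]
Op 6: conn=22 S1=44 S2=41 S3=44 S4=40 blocked=[]
Op 7: conn=10 S1=44 S2=29 S3=44 S4=40 blocked=[]
Op 8: conn=25 S1=44 S2=29 S3=44 S4=40 blocked=[]
Op 9: conn=25 S1=44 S2=29 S3=44 S4=60 blocked=[]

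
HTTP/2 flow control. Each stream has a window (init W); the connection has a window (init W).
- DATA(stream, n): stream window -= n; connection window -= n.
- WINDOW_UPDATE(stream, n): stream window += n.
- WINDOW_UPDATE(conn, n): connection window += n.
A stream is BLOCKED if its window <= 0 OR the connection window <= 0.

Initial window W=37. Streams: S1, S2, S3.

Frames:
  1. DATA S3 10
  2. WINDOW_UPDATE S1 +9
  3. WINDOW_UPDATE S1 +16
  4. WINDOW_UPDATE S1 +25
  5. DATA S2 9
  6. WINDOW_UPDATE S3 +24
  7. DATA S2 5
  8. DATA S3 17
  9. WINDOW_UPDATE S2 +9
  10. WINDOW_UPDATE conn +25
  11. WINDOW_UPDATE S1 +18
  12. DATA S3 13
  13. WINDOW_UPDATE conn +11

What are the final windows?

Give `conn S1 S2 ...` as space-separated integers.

Op 1: conn=27 S1=37 S2=37 S3=27 blocked=[]
Op 2: conn=27 S1=46 S2=37 S3=27 blocked=[]
Op 3: conn=27 S1=62 S2=37 S3=27 blocked=[]
Op 4: conn=27 S1=87 S2=37 S3=27 blocked=[]
Op 5: conn=18 S1=87 S2=28 S3=27 blocked=[]
Op 6: conn=18 S1=87 S2=28 S3=51 blocked=[]
Op 7: conn=13 S1=87 S2=23 S3=51 blocked=[]
Op 8: conn=-4 S1=87 S2=23 S3=34 blocked=[1, 2, 3]
Op 9: conn=-4 S1=87 S2=32 S3=34 blocked=[1, 2, 3]
Op 10: conn=21 S1=87 S2=32 S3=34 blocked=[]
Op 11: conn=21 S1=105 S2=32 S3=34 blocked=[]
Op 12: conn=8 S1=105 S2=32 S3=21 blocked=[]
Op 13: conn=19 S1=105 S2=32 S3=21 blocked=[]

Answer: 19 105 32 21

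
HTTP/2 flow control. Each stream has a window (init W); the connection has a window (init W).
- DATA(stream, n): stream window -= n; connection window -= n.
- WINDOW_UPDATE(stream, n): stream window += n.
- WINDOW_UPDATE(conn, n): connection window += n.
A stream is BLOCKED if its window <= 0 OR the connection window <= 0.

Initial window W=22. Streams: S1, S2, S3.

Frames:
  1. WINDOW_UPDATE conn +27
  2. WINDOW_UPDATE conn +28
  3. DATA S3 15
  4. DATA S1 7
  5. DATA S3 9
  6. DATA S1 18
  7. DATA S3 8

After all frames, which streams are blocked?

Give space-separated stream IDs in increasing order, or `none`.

Answer: S1 S3

Derivation:
Op 1: conn=49 S1=22 S2=22 S3=22 blocked=[]
Op 2: conn=77 S1=22 S2=22 S3=22 blocked=[]
Op 3: conn=62 S1=22 S2=22 S3=7 blocked=[]
Op 4: conn=55 S1=15 S2=22 S3=7 blocked=[]
Op 5: conn=46 S1=15 S2=22 S3=-2 blocked=[3]
Op 6: conn=28 S1=-3 S2=22 S3=-2 blocked=[1, 3]
Op 7: conn=20 S1=-3 S2=22 S3=-10 blocked=[1, 3]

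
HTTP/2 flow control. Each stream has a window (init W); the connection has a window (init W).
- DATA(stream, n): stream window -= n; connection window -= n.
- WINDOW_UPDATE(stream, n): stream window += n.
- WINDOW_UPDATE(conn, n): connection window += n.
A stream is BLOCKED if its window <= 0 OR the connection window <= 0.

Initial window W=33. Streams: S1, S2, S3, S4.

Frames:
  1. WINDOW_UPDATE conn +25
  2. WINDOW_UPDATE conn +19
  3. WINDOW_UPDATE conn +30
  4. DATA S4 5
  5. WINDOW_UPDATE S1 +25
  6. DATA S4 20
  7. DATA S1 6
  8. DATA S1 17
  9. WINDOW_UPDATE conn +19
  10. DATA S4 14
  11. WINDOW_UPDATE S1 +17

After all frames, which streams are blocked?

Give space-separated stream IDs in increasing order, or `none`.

Op 1: conn=58 S1=33 S2=33 S3=33 S4=33 blocked=[]
Op 2: conn=77 S1=33 S2=33 S3=33 S4=33 blocked=[]
Op 3: conn=107 S1=33 S2=33 S3=33 S4=33 blocked=[]
Op 4: conn=102 S1=33 S2=33 S3=33 S4=28 blocked=[]
Op 5: conn=102 S1=58 S2=33 S3=33 S4=28 blocked=[]
Op 6: conn=82 S1=58 S2=33 S3=33 S4=8 blocked=[]
Op 7: conn=76 S1=52 S2=33 S3=33 S4=8 blocked=[]
Op 8: conn=59 S1=35 S2=33 S3=33 S4=8 blocked=[]
Op 9: conn=78 S1=35 S2=33 S3=33 S4=8 blocked=[]
Op 10: conn=64 S1=35 S2=33 S3=33 S4=-6 blocked=[4]
Op 11: conn=64 S1=52 S2=33 S3=33 S4=-6 blocked=[4]

Answer: S4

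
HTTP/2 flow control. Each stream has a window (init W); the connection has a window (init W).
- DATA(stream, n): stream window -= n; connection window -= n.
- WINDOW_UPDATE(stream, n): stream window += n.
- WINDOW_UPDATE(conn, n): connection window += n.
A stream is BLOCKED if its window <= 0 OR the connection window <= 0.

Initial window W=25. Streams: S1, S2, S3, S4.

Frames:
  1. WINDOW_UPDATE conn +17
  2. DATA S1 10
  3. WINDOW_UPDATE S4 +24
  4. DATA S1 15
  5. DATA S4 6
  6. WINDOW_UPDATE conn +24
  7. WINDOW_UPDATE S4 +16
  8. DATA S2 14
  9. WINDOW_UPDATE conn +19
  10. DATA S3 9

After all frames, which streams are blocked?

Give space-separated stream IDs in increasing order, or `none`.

Op 1: conn=42 S1=25 S2=25 S3=25 S4=25 blocked=[]
Op 2: conn=32 S1=15 S2=25 S3=25 S4=25 blocked=[]
Op 3: conn=32 S1=15 S2=25 S3=25 S4=49 blocked=[]
Op 4: conn=17 S1=0 S2=25 S3=25 S4=49 blocked=[1]
Op 5: conn=11 S1=0 S2=25 S3=25 S4=43 blocked=[1]
Op 6: conn=35 S1=0 S2=25 S3=25 S4=43 blocked=[1]
Op 7: conn=35 S1=0 S2=25 S3=25 S4=59 blocked=[1]
Op 8: conn=21 S1=0 S2=11 S3=25 S4=59 blocked=[1]
Op 9: conn=40 S1=0 S2=11 S3=25 S4=59 blocked=[1]
Op 10: conn=31 S1=0 S2=11 S3=16 S4=59 blocked=[1]

Answer: S1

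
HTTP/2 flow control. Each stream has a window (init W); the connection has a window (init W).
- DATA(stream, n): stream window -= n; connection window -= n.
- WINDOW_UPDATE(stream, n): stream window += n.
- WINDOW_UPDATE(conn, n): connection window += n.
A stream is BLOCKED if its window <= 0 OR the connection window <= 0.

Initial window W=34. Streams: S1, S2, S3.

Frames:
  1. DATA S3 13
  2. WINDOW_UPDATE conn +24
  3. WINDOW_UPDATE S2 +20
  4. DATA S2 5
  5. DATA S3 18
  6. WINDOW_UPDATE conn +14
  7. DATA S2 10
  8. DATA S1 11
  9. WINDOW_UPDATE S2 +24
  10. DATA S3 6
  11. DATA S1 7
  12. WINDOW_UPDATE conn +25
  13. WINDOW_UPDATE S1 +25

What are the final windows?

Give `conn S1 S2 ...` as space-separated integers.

Answer: 27 41 63 -3

Derivation:
Op 1: conn=21 S1=34 S2=34 S3=21 blocked=[]
Op 2: conn=45 S1=34 S2=34 S3=21 blocked=[]
Op 3: conn=45 S1=34 S2=54 S3=21 blocked=[]
Op 4: conn=40 S1=34 S2=49 S3=21 blocked=[]
Op 5: conn=22 S1=34 S2=49 S3=3 blocked=[]
Op 6: conn=36 S1=34 S2=49 S3=3 blocked=[]
Op 7: conn=26 S1=34 S2=39 S3=3 blocked=[]
Op 8: conn=15 S1=23 S2=39 S3=3 blocked=[]
Op 9: conn=15 S1=23 S2=63 S3=3 blocked=[]
Op 10: conn=9 S1=23 S2=63 S3=-3 blocked=[3]
Op 11: conn=2 S1=16 S2=63 S3=-3 blocked=[3]
Op 12: conn=27 S1=16 S2=63 S3=-3 blocked=[3]
Op 13: conn=27 S1=41 S2=63 S3=-3 blocked=[3]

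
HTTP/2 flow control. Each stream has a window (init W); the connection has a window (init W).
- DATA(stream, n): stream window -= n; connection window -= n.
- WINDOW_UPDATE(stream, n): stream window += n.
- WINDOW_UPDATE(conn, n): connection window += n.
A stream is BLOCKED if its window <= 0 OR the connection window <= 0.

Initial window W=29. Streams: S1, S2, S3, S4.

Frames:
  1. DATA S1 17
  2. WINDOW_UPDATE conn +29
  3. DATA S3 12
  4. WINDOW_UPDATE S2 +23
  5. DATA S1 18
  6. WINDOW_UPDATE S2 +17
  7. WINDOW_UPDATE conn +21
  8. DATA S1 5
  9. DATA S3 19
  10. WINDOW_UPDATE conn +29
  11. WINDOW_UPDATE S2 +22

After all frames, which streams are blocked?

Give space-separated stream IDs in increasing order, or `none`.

Op 1: conn=12 S1=12 S2=29 S3=29 S4=29 blocked=[]
Op 2: conn=41 S1=12 S2=29 S3=29 S4=29 blocked=[]
Op 3: conn=29 S1=12 S2=29 S3=17 S4=29 blocked=[]
Op 4: conn=29 S1=12 S2=52 S3=17 S4=29 blocked=[]
Op 5: conn=11 S1=-6 S2=52 S3=17 S4=29 blocked=[1]
Op 6: conn=11 S1=-6 S2=69 S3=17 S4=29 blocked=[1]
Op 7: conn=32 S1=-6 S2=69 S3=17 S4=29 blocked=[1]
Op 8: conn=27 S1=-11 S2=69 S3=17 S4=29 blocked=[1]
Op 9: conn=8 S1=-11 S2=69 S3=-2 S4=29 blocked=[1, 3]
Op 10: conn=37 S1=-11 S2=69 S3=-2 S4=29 blocked=[1, 3]
Op 11: conn=37 S1=-11 S2=91 S3=-2 S4=29 blocked=[1, 3]

Answer: S1 S3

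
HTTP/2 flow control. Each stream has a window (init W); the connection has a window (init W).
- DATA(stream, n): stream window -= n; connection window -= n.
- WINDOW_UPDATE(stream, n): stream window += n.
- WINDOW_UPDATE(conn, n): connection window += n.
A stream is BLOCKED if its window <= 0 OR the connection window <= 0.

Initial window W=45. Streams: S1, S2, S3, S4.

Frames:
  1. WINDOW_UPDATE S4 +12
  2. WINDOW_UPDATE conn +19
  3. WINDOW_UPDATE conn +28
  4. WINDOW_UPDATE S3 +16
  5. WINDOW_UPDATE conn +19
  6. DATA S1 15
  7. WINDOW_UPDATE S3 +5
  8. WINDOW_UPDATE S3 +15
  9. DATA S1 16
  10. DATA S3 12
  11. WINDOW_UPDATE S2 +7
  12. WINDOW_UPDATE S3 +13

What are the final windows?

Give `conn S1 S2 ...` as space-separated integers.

Answer: 68 14 52 82 57

Derivation:
Op 1: conn=45 S1=45 S2=45 S3=45 S4=57 blocked=[]
Op 2: conn=64 S1=45 S2=45 S3=45 S4=57 blocked=[]
Op 3: conn=92 S1=45 S2=45 S3=45 S4=57 blocked=[]
Op 4: conn=92 S1=45 S2=45 S3=61 S4=57 blocked=[]
Op 5: conn=111 S1=45 S2=45 S3=61 S4=57 blocked=[]
Op 6: conn=96 S1=30 S2=45 S3=61 S4=57 blocked=[]
Op 7: conn=96 S1=30 S2=45 S3=66 S4=57 blocked=[]
Op 8: conn=96 S1=30 S2=45 S3=81 S4=57 blocked=[]
Op 9: conn=80 S1=14 S2=45 S3=81 S4=57 blocked=[]
Op 10: conn=68 S1=14 S2=45 S3=69 S4=57 blocked=[]
Op 11: conn=68 S1=14 S2=52 S3=69 S4=57 blocked=[]
Op 12: conn=68 S1=14 S2=52 S3=82 S4=57 blocked=[]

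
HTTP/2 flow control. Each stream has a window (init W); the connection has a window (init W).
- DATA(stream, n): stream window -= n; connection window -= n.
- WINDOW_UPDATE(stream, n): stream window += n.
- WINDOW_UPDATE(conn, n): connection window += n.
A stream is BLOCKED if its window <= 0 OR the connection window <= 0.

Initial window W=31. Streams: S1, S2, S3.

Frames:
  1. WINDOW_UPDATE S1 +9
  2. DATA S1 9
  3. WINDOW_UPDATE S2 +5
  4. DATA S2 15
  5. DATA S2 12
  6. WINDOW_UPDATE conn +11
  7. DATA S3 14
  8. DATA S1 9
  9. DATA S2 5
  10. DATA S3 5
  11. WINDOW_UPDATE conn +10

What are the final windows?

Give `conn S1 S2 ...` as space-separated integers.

Answer: -17 22 4 12

Derivation:
Op 1: conn=31 S1=40 S2=31 S3=31 blocked=[]
Op 2: conn=22 S1=31 S2=31 S3=31 blocked=[]
Op 3: conn=22 S1=31 S2=36 S3=31 blocked=[]
Op 4: conn=7 S1=31 S2=21 S3=31 blocked=[]
Op 5: conn=-5 S1=31 S2=9 S3=31 blocked=[1, 2, 3]
Op 6: conn=6 S1=31 S2=9 S3=31 blocked=[]
Op 7: conn=-8 S1=31 S2=9 S3=17 blocked=[1, 2, 3]
Op 8: conn=-17 S1=22 S2=9 S3=17 blocked=[1, 2, 3]
Op 9: conn=-22 S1=22 S2=4 S3=17 blocked=[1, 2, 3]
Op 10: conn=-27 S1=22 S2=4 S3=12 blocked=[1, 2, 3]
Op 11: conn=-17 S1=22 S2=4 S3=12 blocked=[1, 2, 3]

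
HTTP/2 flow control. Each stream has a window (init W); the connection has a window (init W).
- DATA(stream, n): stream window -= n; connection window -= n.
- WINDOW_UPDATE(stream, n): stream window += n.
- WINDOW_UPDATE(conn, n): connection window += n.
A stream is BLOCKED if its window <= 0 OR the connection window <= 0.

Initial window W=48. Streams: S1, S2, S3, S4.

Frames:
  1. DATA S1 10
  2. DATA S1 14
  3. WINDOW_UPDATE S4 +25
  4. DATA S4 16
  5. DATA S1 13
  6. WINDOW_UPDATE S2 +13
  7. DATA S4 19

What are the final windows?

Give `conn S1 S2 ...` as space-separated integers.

Answer: -24 11 61 48 38

Derivation:
Op 1: conn=38 S1=38 S2=48 S3=48 S4=48 blocked=[]
Op 2: conn=24 S1=24 S2=48 S3=48 S4=48 blocked=[]
Op 3: conn=24 S1=24 S2=48 S3=48 S4=73 blocked=[]
Op 4: conn=8 S1=24 S2=48 S3=48 S4=57 blocked=[]
Op 5: conn=-5 S1=11 S2=48 S3=48 S4=57 blocked=[1, 2, 3, 4]
Op 6: conn=-5 S1=11 S2=61 S3=48 S4=57 blocked=[1, 2, 3, 4]
Op 7: conn=-24 S1=11 S2=61 S3=48 S4=38 blocked=[1, 2, 3, 4]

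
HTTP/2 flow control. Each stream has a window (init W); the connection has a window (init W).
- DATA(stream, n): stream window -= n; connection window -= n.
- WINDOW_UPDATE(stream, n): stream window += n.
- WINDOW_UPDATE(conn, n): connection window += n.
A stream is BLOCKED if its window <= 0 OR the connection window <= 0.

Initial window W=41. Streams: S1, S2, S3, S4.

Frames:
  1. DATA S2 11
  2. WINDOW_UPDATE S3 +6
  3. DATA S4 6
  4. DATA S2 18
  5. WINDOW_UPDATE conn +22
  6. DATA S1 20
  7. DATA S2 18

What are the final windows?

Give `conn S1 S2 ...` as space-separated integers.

Op 1: conn=30 S1=41 S2=30 S3=41 S4=41 blocked=[]
Op 2: conn=30 S1=41 S2=30 S3=47 S4=41 blocked=[]
Op 3: conn=24 S1=41 S2=30 S3=47 S4=35 blocked=[]
Op 4: conn=6 S1=41 S2=12 S3=47 S4=35 blocked=[]
Op 5: conn=28 S1=41 S2=12 S3=47 S4=35 blocked=[]
Op 6: conn=8 S1=21 S2=12 S3=47 S4=35 blocked=[]
Op 7: conn=-10 S1=21 S2=-6 S3=47 S4=35 blocked=[1, 2, 3, 4]

Answer: -10 21 -6 47 35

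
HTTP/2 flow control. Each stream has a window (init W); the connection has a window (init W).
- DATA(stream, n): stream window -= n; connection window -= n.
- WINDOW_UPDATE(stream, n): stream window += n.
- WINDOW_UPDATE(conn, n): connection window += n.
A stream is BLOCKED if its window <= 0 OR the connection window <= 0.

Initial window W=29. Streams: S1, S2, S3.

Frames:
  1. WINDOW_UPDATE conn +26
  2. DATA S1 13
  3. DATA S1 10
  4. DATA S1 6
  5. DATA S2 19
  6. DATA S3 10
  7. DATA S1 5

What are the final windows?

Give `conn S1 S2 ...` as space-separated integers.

Op 1: conn=55 S1=29 S2=29 S3=29 blocked=[]
Op 2: conn=42 S1=16 S2=29 S3=29 blocked=[]
Op 3: conn=32 S1=6 S2=29 S3=29 blocked=[]
Op 4: conn=26 S1=0 S2=29 S3=29 blocked=[1]
Op 5: conn=7 S1=0 S2=10 S3=29 blocked=[1]
Op 6: conn=-3 S1=0 S2=10 S3=19 blocked=[1, 2, 3]
Op 7: conn=-8 S1=-5 S2=10 S3=19 blocked=[1, 2, 3]

Answer: -8 -5 10 19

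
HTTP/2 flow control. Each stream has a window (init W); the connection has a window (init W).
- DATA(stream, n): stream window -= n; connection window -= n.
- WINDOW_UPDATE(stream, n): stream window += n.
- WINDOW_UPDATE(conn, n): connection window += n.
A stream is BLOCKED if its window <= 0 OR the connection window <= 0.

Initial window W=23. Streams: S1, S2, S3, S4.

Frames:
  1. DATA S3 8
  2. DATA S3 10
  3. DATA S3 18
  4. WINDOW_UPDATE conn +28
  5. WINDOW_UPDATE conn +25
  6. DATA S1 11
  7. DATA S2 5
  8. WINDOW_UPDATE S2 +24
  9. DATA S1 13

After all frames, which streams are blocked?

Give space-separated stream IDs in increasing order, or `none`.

Answer: S1 S3

Derivation:
Op 1: conn=15 S1=23 S2=23 S3=15 S4=23 blocked=[]
Op 2: conn=5 S1=23 S2=23 S3=5 S4=23 blocked=[]
Op 3: conn=-13 S1=23 S2=23 S3=-13 S4=23 blocked=[1, 2, 3, 4]
Op 4: conn=15 S1=23 S2=23 S3=-13 S4=23 blocked=[3]
Op 5: conn=40 S1=23 S2=23 S3=-13 S4=23 blocked=[3]
Op 6: conn=29 S1=12 S2=23 S3=-13 S4=23 blocked=[3]
Op 7: conn=24 S1=12 S2=18 S3=-13 S4=23 blocked=[3]
Op 8: conn=24 S1=12 S2=42 S3=-13 S4=23 blocked=[3]
Op 9: conn=11 S1=-1 S2=42 S3=-13 S4=23 blocked=[1, 3]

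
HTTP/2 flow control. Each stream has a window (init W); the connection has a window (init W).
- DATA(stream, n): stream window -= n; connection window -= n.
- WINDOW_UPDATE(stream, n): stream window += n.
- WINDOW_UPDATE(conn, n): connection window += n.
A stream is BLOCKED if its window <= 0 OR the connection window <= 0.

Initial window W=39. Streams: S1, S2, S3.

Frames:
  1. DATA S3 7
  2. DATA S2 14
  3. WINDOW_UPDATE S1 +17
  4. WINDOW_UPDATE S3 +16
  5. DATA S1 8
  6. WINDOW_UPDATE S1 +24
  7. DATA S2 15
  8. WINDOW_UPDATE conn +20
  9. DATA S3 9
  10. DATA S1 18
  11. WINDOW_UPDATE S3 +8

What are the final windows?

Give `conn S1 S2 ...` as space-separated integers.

Answer: -12 54 10 47

Derivation:
Op 1: conn=32 S1=39 S2=39 S3=32 blocked=[]
Op 2: conn=18 S1=39 S2=25 S3=32 blocked=[]
Op 3: conn=18 S1=56 S2=25 S3=32 blocked=[]
Op 4: conn=18 S1=56 S2=25 S3=48 blocked=[]
Op 5: conn=10 S1=48 S2=25 S3=48 blocked=[]
Op 6: conn=10 S1=72 S2=25 S3=48 blocked=[]
Op 7: conn=-5 S1=72 S2=10 S3=48 blocked=[1, 2, 3]
Op 8: conn=15 S1=72 S2=10 S3=48 blocked=[]
Op 9: conn=6 S1=72 S2=10 S3=39 blocked=[]
Op 10: conn=-12 S1=54 S2=10 S3=39 blocked=[1, 2, 3]
Op 11: conn=-12 S1=54 S2=10 S3=47 blocked=[1, 2, 3]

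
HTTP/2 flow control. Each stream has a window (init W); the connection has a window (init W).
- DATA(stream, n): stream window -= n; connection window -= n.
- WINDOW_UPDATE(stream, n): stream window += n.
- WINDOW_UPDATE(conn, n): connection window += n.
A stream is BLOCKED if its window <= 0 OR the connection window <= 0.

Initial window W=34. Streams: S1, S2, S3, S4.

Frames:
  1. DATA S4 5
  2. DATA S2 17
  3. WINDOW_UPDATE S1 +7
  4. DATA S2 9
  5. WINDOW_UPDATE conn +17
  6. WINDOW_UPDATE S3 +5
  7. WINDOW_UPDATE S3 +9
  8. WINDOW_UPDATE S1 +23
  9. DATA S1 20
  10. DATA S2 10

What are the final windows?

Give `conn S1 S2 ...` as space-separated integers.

Answer: -10 44 -2 48 29

Derivation:
Op 1: conn=29 S1=34 S2=34 S3=34 S4=29 blocked=[]
Op 2: conn=12 S1=34 S2=17 S3=34 S4=29 blocked=[]
Op 3: conn=12 S1=41 S2=17 S3=34 S4=29 blocked=[]
Op 4: conn=3 S1=41 S2=8 S3=34 S4=29 blocked=[]
Op 5: conn=20 S1=41 S2=8 S3=34 S4=29 blocked=[]
Op 6: conn=20 S1=41 S2=8 S3=39 S4=29 blocked=[]
Op 7: conn=20 S1=41 S2=8 S3=48 S4=29 blocked=[]
Op 8: conn=20 S1=64 S2=8 S3=48 S4=29 blocked=[]
Op 9: conn=0 S1=44 S2=8 S3=48 S4=29 blocked=[1, 2, 3, 4]
Op 10: conn=-10 S1=44 S2=-2 S3=48 S4=29 blocked=[1, 2, 3, 4]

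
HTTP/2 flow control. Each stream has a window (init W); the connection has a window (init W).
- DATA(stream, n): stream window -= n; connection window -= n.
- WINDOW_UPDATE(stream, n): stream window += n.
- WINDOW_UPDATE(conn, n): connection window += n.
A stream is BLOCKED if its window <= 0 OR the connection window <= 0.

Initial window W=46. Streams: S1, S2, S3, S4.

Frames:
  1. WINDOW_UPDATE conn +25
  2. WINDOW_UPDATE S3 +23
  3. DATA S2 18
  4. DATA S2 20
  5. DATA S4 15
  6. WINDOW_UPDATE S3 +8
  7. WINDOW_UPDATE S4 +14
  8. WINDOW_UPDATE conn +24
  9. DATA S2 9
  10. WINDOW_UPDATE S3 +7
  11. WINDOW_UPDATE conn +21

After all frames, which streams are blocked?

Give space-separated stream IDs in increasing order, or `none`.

Op 1: conn=71 S1=46 S2=46 S3=46 S4=46 blocked=[]
Op 2: conn=71 S1=46 S2=46 S3=69 S4=46 blocked=[]
Op 3: conn=53 S1=46 S2=28 S3=69 S4=46 blocked=[]
Op 4: conn=33 S1=46 S2=8 S3=69 S4=46 blocked=[]
Op 5: conn=18 S1=46 S2=8 S3=69 S4=31 blocked=[]
Op 6: conn=18 S1=46 S2=8 S3=77 S4=31 blocked=[]
Op 7: conn=18 S1=46 S2=8 S3=77 S4=45 blocked=[]
Op 8: conn=42 S1=46 S2=8 S3=77 S4=45 blocked=[]
Op 9: conn=33 S1=46 S2=-1 S3=77 S4=45 blocked=[2]
Op 10: conn=33 S1=46 S2=-1 S3=84 S4=45 blocked=[2]
Op 11: conn=54 S1=46 S2=-1 S3=84 S4=45 blocked=[2]

Answer: S2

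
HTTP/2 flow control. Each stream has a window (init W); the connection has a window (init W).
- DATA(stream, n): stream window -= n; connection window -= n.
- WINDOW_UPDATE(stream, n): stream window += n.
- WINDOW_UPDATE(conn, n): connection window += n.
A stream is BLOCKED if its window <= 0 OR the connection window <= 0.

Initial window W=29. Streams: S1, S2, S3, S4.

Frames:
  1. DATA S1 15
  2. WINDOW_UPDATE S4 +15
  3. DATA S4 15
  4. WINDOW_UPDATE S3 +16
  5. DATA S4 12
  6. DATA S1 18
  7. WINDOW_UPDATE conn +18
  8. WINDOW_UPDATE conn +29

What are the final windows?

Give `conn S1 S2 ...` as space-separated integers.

Answer: 16 -4 29 45 17

Derivation:
Op 1: conn=14 S1=14 S2=29 S3=29 S4=29 blocked=[]
Op 2: conn=14 S1=14 S2=29 S3=29 S4=44 blocked=[]
Op 3: conn=-1 S1=14 S2=29 S3=29 S4=29 blocked=[1, 2, 3, 4]
Op 4: conn=-1 S1=14 S2=29 S3=45 S4=29 blocked=[1, 2, 3, 4]
Op 5: conn=-13 S1=14 S2=29 S3=45 S4=17 blocked=[1, 2, 3, 4]
Op 6: conn=-31 S1=-4 S2=29 S3=45 S4=17 blocked=[1, 2, 3, 4]
Op 7: conn=-13 S1=-4 S2=29 S3=45 S4=17 blocked=[1, 2, 3, 4]
Op 8: conn=16 S1=-4 S2=29 S3=45 S4=17 blocked=[1]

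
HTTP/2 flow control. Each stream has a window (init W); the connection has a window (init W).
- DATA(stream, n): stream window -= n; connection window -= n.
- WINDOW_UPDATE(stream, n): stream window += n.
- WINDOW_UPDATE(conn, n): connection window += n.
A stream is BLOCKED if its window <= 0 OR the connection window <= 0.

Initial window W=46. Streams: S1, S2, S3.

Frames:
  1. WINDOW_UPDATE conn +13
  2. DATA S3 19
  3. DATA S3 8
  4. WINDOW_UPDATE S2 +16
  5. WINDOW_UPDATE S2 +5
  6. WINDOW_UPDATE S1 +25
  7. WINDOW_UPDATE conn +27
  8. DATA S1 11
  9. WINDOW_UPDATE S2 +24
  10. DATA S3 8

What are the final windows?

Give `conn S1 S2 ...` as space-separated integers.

Op 1: conn=59 S1=46 S2=46 S3=46 blocked=[]
Op 2: conn=40 S1=46 S2=46 S3=27 blocked=[]
Op 3: conn=32 S1=46 S2=46 S3=19 blocked=[]
Op 4: conn=32 S1=46 S2=62 S3=19 blocked=[]
Op 5: conn=32 S1=46 S2=67 S3=19 blocked=[]
Op 6: conn=32 S1=71 S2=67 S3=19 blocked=[]
Op 7: conn=59 S1=71 S2=67 S3=19 blocked=[]
Op 8: conn=48 S1=60 S2=67 S3=19 blocked=[]
Op 9: conn=48 S1=60 S2=91 S3=19 blocked=[]
Op 10: conn=40 S1=60 S2=91 S3=11 blocked=[]

Answer: 40 60 91 11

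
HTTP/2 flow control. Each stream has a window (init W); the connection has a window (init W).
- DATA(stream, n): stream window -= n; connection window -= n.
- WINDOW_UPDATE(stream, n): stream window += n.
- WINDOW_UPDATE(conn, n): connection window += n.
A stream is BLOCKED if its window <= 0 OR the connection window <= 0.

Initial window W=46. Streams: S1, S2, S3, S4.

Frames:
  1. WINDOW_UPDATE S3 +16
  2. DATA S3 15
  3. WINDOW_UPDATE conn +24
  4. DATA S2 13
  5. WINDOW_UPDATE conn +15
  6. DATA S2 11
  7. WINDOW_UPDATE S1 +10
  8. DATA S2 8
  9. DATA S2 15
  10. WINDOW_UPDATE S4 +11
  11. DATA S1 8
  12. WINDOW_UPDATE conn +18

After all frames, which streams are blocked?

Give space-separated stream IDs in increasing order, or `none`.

Answer: S2

Derivation:
Op 1: conn=46 S1=46 S2=46 S3=62 S4=46 blocked=[]
Op 2: conn=31 S1=46 S2=46 S3=47 S4=46 blocked=[]
Op 3: conn=55 S1=46 S2=46 S3=47 S4=46 blocked=[]
Op 4: conn=42 S1=46 S2=33 S3=47 S4=46 blocked=[]
Op 5: conn=57 S1=46 S2=33 S3=47 S4=46 blocked=[]
Op 6: conn=46 S1=46 S2=22 S3=47 S4=46 blocked=[]
Op 7: conn=46 S1=56 S2=22 S3=47 S4=46 blocked=[]
Op 8: conn=38 S1=56 S2=14 S3=47 S4=46 blocked=[]
Op 9: conn=23 S1=56 S2=-1 S3=47 S4=46 blocked=[2]
Op 10: conn=23 S1=56 S2=-1 S3=47 S4=57 blocked=[2]
Op 11: conn=15 S1=48 S2=-1 S3=47 S4=57 blocked=[2]
Op 12: conn=33 S1=48 S2=-1 S3=47 S4=57 blocked=[2]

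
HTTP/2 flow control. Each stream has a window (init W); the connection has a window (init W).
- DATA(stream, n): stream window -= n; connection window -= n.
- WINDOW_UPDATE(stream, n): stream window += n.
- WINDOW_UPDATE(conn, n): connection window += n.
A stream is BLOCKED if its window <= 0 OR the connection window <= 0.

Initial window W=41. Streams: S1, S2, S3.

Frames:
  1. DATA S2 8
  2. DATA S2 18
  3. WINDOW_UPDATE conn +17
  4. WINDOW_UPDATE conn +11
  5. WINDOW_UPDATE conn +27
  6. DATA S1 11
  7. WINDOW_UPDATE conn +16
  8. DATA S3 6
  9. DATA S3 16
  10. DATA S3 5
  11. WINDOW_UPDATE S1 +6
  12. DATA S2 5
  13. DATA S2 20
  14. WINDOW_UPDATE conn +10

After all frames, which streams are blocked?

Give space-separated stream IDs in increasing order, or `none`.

Answer: S2

Derivation:
Op 1: conn=33 S1=41 S2=33 S3=41 blocked=[]
Op 2: conn=15 S1=41 S2=15 S3=41 blocked=[]
Op 3: conn=32 S1=41 S2=15 S3=41 blocked=[]
Op 4: conn=43 S1=41 S2=15 S3=41 blocked=[]
Op 5: conn=70 S1=41 S2=15 S3=41 blocked=[]
Op 6: conn=59 S1=30 S2=15 S3=41 blocked=[]
Op 7: conn=75 S1=30 S2=15 S3=41 blocked=[]
Op 8: conn=69 S1=30 S2=15 S3=35 blocked=[]
Op 9: conn=53 S1=30 S2=15 S3=19 blocked=[]
Op 10: conn=48 S1=30 S2=15 S3=14 blocked=[]
Op 11: conn=48 S1=36 S2=15 S3=14 blocked=[]
Op 12: conn=43 S1=36 S2=10 S3=14 blocked=[]
Op 13: conn=23 S1=36 S2=-10 S3=14 blocked=[2]
Op 14: conn=33 S1=36 S2=-10 S3=14 blocked=[2]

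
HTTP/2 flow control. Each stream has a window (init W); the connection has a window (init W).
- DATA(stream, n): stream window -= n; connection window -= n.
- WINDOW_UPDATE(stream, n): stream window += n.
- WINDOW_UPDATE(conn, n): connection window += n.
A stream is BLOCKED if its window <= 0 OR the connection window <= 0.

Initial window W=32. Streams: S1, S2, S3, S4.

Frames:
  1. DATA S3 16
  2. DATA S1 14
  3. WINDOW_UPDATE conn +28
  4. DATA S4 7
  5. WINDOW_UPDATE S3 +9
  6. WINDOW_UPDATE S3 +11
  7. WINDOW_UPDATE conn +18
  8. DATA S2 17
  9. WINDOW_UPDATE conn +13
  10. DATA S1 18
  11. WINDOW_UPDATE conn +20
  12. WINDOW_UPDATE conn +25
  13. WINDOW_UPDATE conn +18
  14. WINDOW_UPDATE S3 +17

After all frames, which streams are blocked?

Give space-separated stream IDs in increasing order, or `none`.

Answer: S1

Derivation:
Op 1: conn=16 S1=32 S2=32 S3=16 S4=32 blocked=[]
Op 2: conn=2 S1=18 S2=32 S3=16 S4=32 blocked=[]
Op 3: conn=30 S1=18 S2=32 S3=16 S4=32 blocked=[]
Op 4: conn=23 S1=18 S2=32 S3=16 S4=25 blocked=[]
Op 5: conn=23 S1=18 S2=32 S3=25 S4=25 blocked=[]
Op 6: conn=23 S1=18 S2=32 S3=36 S4=25 blocked=[]
Op 7: conn=41 S1=18 S2=32 S3=36 S4=25 blocked=[]
Op 8: conn=24 S1=18 S2=15 S3=36 S4=25 blocked=[]
Op 9: conn=37 S1=18 S2=15 S3=36 S4=25 blocked=[]
Op 10: conn=19 S1=0 S2=15 S3=36 S4=25 blocked=[1]
Op 11: conn=39 S1=0 S2=15 S3=36 S4=25 blocked=[1]
Op 12: conn=64 S1=0 S2=15 S3=36 S4=25 blocked=[1]
Op 13: conn=82 S1=0 S2=15 S3=36 S4=25 blocked=[1]
Op 14: conn=82 S1=0 S2=15 S3=53 S4=25 blocked=[1]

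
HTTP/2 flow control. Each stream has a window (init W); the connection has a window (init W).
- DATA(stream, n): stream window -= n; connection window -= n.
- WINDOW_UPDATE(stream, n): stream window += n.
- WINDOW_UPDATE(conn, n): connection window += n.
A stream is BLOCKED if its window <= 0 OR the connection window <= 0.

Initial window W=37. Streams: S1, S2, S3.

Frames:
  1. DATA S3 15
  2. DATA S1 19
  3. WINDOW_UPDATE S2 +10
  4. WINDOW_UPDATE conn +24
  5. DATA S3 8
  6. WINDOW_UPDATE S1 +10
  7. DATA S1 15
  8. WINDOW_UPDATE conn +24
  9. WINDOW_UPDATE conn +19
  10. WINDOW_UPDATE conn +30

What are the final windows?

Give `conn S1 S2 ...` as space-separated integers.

Answer: 77 13 47 14

Derivation:
Op 1: conn=22 S1=37 S2=37 S3=22 blocked=[]
Op 2: conn=3 S1=18 S2=37 S3=22 blocked=[]
Op 3: conn=3 S1=18 S2=47 S3=22 blocked=[]
Op 4: conn=27 S1=18 S2=47 S3=22 blocked=[]
Op 5: conn=19 S1=18 S2=47 S3=14 blocked=[]
Op 6: conn=19 S1=28 S2=47 S3=14 blocked=[]
Op 7: conn=4 S1=13 S2=47 S3=14 blocked=[]
Op 8: conn=28 S1=13 S2=47 S3=14 blocked=[]
Op 9: conn=47 S1=13 S2=47 S3=14 blocked=[]
Op 10: conn=77 S1=13 S2=47 S3=14 blocked=[]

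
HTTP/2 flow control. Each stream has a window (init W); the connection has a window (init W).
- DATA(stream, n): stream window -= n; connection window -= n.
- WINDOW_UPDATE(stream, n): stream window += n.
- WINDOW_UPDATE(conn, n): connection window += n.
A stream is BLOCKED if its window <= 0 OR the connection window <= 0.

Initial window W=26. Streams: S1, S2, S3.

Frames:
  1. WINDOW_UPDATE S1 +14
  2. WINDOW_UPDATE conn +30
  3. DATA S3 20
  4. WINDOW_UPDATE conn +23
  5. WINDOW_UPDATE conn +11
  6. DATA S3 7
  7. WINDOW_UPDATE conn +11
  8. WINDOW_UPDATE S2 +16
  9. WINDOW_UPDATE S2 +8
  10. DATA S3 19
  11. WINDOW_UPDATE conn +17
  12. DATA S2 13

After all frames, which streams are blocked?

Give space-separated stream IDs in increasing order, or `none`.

Answer: S3

Derivation:
Op 1: conn=26 S1=40 S2=26 S3=26 blocked=[]
Op 2: conn=56 S1=40 S2=26 S3=26 blocked=[]
Op 3: conn=36 S1=40 S2=26 S3=6 blocked=[]
Op 4: conn=59 S1=40 S2=26 S3=6 blocked=[]
Op 5: conn=70 S1=40 S2=26 S3=6 blocked=[]
Op 6: conn=63 S1=40 S2=26 S3=-1 blocked=[3]
Op 7: conn=74 S1=40 S2=26 S3=-1 blocked=[3]
Op 8: conn=74 S1=40 S2=42 S3=-1 blocked=[3]
Op 9: conn=74 S1=40 S2=50 S3=-1 blocked=[3]
Op 10: conn=55 S1=40 S2=50 S3=-20 blocked=[3]
Op 11: conn=72 S1=40 S2=50 S3=-20 blocked=[3]
Op 12: conn=59 S1=40 S2=37 S3=-20 blocked=[3]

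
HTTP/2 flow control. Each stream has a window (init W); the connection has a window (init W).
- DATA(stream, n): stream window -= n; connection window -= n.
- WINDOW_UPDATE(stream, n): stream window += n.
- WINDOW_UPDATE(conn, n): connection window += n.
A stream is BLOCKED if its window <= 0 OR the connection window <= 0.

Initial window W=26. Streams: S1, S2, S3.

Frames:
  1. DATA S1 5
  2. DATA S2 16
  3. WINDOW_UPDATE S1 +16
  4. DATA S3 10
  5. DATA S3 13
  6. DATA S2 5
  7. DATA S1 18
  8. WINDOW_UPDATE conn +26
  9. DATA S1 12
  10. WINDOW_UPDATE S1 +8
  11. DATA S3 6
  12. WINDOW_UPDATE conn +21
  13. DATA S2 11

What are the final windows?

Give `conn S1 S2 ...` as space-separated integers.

Op 1: conn=21 S1=21 S2=26 S3=26 blocked=[]
Op 2: conn=5 S1=21 S2=10 S3=26 blocked=[]
Op 3: conn=5 S1=37 S2=10 S3=26 blocked=[]
Op 4: conn=-5 S1=37 S2=10 S3=16 blocked=[1, 2, 3]
Op 5: conn=-18 S1=37 S2=10 S3=3 blocked=[1, 2, 3]
Op 6: conn=-23 S1=37 S2=5 S3=3 blocked=[1, 2, 3]
Op 7: conn=-41 S1=19 S2=5 S3=3 blocked=[1, 2, 3]
Op 8: conn=-15 S1=19 S2=5 S3=3 blocked=[1, 2, 3]
Op 9: conn=-27 S1=7 S2=5 S3=3 blocked=[1, 2, 3]
Op 10: conn=-27 S1=15 S2=5 S3=3 blocked=[1, 2, 3]
Op 11: conn=-33 S1=15 S2=5 S3=-3 blocked=[1, 2, 3]
Op 12: conn=-12 S1=15 S2=5 S3=-3 blocked=[1, 2, 3]
Op 13: conn=-23 S1=15 S2=-6 S3=-3 blocked=[1, 2, 3]

Answer: -23 15 -6 -3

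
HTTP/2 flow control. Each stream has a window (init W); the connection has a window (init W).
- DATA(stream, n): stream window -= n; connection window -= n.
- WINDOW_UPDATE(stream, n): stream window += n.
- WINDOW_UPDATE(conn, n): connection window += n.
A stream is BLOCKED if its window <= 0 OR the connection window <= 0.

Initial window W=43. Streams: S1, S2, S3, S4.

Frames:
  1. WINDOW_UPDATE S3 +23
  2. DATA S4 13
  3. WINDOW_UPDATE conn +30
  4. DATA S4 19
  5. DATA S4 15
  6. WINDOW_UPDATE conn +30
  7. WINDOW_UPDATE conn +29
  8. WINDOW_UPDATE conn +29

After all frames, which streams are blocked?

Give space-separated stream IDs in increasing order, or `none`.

Op 1: conn=43 S1=43 S2=43 S3=66 S4=43 blocked=[]
Op 2: conn=30 S1=43 S2=43 S3=66 S4=30 blocked=[]
Op 3: conn=60 S1=43 S2=43 S3=66 S4=30 blocked=[]
Op 4: conn=41 S1=43 S2=43 S3=66 S4=11 blocked=[]
Op 5: conn=26 S1=43 S2=43 S3=66 S4=-4 blocked=[4]
Op 6: conn=56 S1=43 S2=43 S3=66 S4=-4 blocked=[4]
Op 7: conn=85 S1=43 S2=43 S3=66 S4=-4 blocked=[4]
Op 8: conn=114 S1=43 S2=43 S3=66 S4=-4 blocked=[4]

Answer: S4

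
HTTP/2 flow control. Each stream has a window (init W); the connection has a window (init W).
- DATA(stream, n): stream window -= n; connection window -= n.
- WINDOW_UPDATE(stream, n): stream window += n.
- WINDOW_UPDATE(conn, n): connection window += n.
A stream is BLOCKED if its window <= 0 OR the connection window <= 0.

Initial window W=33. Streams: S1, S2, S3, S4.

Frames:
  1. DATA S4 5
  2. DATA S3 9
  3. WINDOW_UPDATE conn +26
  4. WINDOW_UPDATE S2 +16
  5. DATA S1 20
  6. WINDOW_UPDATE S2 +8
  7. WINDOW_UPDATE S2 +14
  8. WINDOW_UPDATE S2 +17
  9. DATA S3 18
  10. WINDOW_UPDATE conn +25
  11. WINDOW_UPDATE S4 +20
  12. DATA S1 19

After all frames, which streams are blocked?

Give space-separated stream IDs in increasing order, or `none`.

Answer: S1

Derivation:
Op 1: conn=28 S1=33 S2=33 S3=33 S4=28 blocked=[]
Op 2: conn=19 S1=33 S2=33 S3=24 S4=28 blocked=[]
Op 3: conn=45 S1=33 S2=33 S3=24 S4=28 blocked=[]
Op 4: conn=45 S1=33 S2=49 S3=24 S4=28 blocked=[]
Op 5: conn=25 S1=13 S2=49 S3=24 S4=28 blocked=[]
Op 6: conn=25 S1=13 S2=57 S3=24 S4=28 blocked=[]
Op 7: conn=25 S1=13 S2=71 S3=24 S4=28 blocked=[]
Op 8: conn=25 S1=13 S2=88 S3=24 S4=28 blocked=[]
Op 9: conn=7 S1=13 S2=88 S3=6 S4=28 blocked=[]
Op 10: conn=32 S1=13 S2=88 S3=6 S4=28 blocked=[]
Op 11: conn=32 S1=13 S2=88 S3=6 S4=48 blocked=[]
Op 12: conn=13 S1=-6 S2=88 S3=6 S4=48 blocked=[1]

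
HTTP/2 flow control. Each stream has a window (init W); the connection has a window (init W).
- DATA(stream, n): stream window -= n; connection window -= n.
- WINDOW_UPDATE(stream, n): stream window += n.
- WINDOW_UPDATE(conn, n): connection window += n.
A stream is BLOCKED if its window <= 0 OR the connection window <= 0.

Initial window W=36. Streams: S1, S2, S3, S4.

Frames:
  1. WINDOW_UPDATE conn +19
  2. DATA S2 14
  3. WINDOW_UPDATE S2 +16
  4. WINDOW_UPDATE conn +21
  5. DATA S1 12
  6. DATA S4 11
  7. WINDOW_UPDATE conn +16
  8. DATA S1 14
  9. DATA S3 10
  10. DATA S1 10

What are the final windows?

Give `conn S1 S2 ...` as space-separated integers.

Answer: 21 0 38 26 25

Derivation:
Op 1: conn=55 S1=36 S2=36 S3=36 S4=36 blocked=[]
Op 2: conn=41 S1=36 S2=22 S3=36 S4=36 blocked=[]
Op 3: conn=41 S1=36 S2=38 S3=36 S4=36 blocked=[]
Op 4: conn=62 S1=36 S2=38 S3=36 S4=36 blocked=[]
Op 5: conn=50 S1=24 S2=38 S3=36 S4=36 blocked=[]
Op 6: conn=39 S1=24 S2=38 S3=36 S4=25 blocked=[]
Op 7: conn=55 S1=24 S2=38 S3=36 S4=25 blocked=[]
Op 8: conn=41 S1=10 S2=38 S3=36 S4=25 blocked=[]
Op 9: conn=31 S1=10 S2=38 S3=26 S4=25 blocked=[]
Op 10: conn=21 S1=0 S2=38 S3=26 S4=25 blocked=[1]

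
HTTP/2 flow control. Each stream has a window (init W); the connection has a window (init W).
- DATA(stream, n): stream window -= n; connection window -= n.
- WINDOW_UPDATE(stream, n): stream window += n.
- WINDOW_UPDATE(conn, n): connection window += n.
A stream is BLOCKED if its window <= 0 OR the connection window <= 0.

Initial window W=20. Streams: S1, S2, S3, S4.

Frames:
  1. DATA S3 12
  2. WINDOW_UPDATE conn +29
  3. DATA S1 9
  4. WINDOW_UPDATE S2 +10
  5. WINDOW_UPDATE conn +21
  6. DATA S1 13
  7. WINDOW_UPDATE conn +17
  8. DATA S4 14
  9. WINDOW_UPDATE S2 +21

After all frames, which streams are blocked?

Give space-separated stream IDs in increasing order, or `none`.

Answer: S1

Derivation:
Op 1: conn=8 S1=20 S2=20 S3=8 S4=20 blocked=[]
Op 2: conn=37 S1=20 S2=20 S3=8 S4=20 blocked=[]
Op 3: conn=28 S1=11 S2=20 S3=8 S4=20 blocked=[]
Op 4: conn=28 S1=11 S2=30 S3=8 S4=20 blocked=[]
Op 5: conn=49 S1=11 S2=30 S3=8 S4=20 blocked=[]
Op 6: conn=36 S1=-2 S2=30 S3=8 S4=20 blocked=[1]
Op 7: conn=53 S1=-2 S2=30 S3=8 S4=20 blocked=[1]
Op 8: conn=39 S1=-2 S2=30 S3=8 S4=6 blocked=[1]
Op 9: conn=39 S1=-2 S2=51 S3=8 S4=6 blocked=[1]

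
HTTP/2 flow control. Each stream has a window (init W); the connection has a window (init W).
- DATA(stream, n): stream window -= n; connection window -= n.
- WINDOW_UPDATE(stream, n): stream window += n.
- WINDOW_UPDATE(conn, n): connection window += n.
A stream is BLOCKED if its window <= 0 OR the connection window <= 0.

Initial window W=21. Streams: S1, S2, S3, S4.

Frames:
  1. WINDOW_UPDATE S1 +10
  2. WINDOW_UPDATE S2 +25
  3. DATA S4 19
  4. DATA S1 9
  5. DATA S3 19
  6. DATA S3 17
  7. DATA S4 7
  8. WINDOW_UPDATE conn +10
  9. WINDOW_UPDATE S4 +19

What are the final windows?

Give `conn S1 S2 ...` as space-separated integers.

Op 1: conn=21 S1=31 S2=21 S3=21 S4=21 blocked=[]
Op 2: conn=21 S1=31 S2=46 S3=21 S4=21 blocked=[]
Op 3: conn=2 S1=31 S2=46 S3=21 S4=2 blocked=[]
Op 4: conn=-7 S1=22 S2=46 S3=21 S4=2 blocked=[1, 2, 3, 4]
Op 5: conn=-26 S1=22 S2=46 S3=2 S4=2 blocked=[1, 2, 3, 4]
Op 6: conn=-43 S1=22 S2=46 S3=-15 S4=2 blocked=[1, 2, 3, 4]
Op 7: conn=-50 S1=22 S2=46 S3=-15 S4=-5 blocked=[1, 2, 3, 4]
Op 8: conn=-40 S1=22 S2=46 S3=-15 S4=-5 blocked=[1, 2, 3, 4]
Op 9: conn=-40 S1=22 S2=46 S3=-15 S4=14 blocked=[1, 2, 3, 4]

Answer: -40 22 46 -15 14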